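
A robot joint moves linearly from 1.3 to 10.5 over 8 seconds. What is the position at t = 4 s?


s = t/T = 4/8 = 0.5
p(t) = p0 + (pf-p0)*s
= 1.3 + (10.5 - 1.3) * 0.5
= 5.9


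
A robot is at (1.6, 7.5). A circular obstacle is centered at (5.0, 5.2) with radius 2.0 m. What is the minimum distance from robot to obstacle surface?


center_dist = sqrt((1.6-5.0)^2 + (7.5-5.2)^2)
= sqrt(11.56 + 5.29)
= 4.1049
min_dist = center_dist - radius = 4.1049 - 2.0 = 2.1049 m


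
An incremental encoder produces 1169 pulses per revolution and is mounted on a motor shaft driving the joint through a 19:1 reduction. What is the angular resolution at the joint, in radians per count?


counts per rev = 1169
effective counts at joint = 1169 * 19 = 22211
resolution = 2*pi / 22211
= 2.8289e-04 rad/count


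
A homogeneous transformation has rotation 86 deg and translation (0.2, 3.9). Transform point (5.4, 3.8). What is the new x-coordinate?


x' = cos(theta)*px - sin(theta)*py + tx
= 0.0698*5.4 - 0.9976*3.8 + 0.2
= -3.2141


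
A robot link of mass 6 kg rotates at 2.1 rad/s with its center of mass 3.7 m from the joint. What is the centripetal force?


F = m * omega^2 * r
= 6 * 2.1^2 * 3.7
= 6 * 4.41 * 3.7
= 97.902 N


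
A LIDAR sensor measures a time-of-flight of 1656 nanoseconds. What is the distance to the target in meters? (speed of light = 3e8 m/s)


tof = 1656 ns = 1.656e-06 s
dist = c * tof / 2
= 3e8 * 1.656e-06 / 2
= 248.4 m


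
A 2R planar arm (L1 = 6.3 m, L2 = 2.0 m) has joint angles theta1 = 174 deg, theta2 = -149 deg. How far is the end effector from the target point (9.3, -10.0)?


End effector via forward kinematics:
x = L1*cos(t1) + L2*cos(t1+t2) = -4.4529
y = L1*sin(t1) + L2*sin(t1+t2) = 1.5038
Distance to target:
d = sqrt((9.3 - -4.4529)^2 + (-10.0 - 1.5038)^2)
= sqrt(189.1415 + 132.3366)
= 17.9298 m


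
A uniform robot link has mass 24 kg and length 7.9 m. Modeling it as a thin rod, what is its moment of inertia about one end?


I = (1/3) * m * L^2
= (1/3) * 24 * 7.9^2
= 0.333333 * 24 * 62.41
= 499.28 kg*m^2


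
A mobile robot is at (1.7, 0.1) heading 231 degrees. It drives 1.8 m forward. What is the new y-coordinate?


y_new = y0 + d*sin(theta)
= 0.1 + 1.8*sin(231)
= 0.1 + -1.3989
= -1.2989


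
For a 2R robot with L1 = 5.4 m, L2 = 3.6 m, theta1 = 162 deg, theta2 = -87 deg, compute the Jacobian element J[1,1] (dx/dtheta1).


J[1,1] = -L1*sin(t1) - L2*sin(t1+t2)
= -5.4*sin(162) - 3.6*sin(75)
= -5.146


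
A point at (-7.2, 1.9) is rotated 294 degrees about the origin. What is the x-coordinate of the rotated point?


x' = x*cos(theta) - y*sin(theta)
cos(294 deg) = 0.4067, sin(294 deg) = -0.9135
x' = -7.2 * 0.4067 - 1.9 * -0.9135
= -2.9285 - -1.7357
= -1.1928


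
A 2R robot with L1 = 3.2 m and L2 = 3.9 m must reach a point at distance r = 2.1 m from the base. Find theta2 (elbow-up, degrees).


cos(theta2) = (r^2 - L1^2 - L2^2) / (2*L1*L2)
cos(theta2) = (4.41 - 10.24 - 15.21) / 24.96
cos(theta2) = -0.842949
theta2 = 147.4528 degrees


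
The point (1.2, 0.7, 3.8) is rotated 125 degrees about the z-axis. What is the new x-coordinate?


Rotation about z-axis: x' = x*cos(theta) - y*sin(theta)
= 1.2 * -0.5736 - 0.7 * 0.8192
= -1.2617


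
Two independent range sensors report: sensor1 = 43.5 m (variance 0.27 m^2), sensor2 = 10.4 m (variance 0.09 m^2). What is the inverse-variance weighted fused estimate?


w1 = (1/var1) / (1/var1 + 1/var2)
   = 3.7037 / (3.7037 + 11.1111) = 0.25
w2 = 1 - w1 = 0.75
fused = w1*s1 + w2*s2 = 10.875 + 7.8
= 18.675 m


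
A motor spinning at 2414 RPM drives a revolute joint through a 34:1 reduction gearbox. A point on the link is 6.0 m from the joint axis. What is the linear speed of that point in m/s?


omega_motor = 2414 * 2*pi/60 = 252.7935 rad/s
omega_joint = omega_motor / 34 = 7.4351 rad/s
v = omega_joint * r = 7.4351 * 6.0
= 44.6106 m/s


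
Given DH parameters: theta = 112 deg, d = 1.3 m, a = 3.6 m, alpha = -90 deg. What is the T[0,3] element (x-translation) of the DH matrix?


T[0,3] = a * cos(theta)
= 3.6 * cos(112 deg)
= 3.6 * -0.3746
= -1.3486


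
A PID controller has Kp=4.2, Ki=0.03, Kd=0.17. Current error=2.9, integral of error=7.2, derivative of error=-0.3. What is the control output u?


u = Kp*e + Ki*int(e) + Kd*de/dt
= 4.2*2.9 + 0.03*7.2 + 0.17*(-0.3)
= 12.18 + 0.216 + -0.051
= 12.345


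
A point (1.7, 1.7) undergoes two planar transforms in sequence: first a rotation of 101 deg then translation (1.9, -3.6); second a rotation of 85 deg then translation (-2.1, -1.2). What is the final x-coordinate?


After transform 1:
x1 = cos(101)*1.7 - sin(101)*1.7 + 1.9 = -0.0931
y1 = sin(101)*1.7 + cos(101)*1.7 + -3.6 = -2.2556
After transform 2:
x2 = cos(85)*-0.0931 - sin(85)*-2.2556 + -2.1
= 0.1389


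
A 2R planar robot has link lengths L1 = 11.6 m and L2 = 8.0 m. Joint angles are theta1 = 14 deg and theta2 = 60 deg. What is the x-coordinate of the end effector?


Convert angles to radians: theta1 = 0.2443, theta2 = 1.0472
x = L1*cos(theta1) + L2*cos(theta1+theta2)
x = 11.2554 + 2.2051
x = 13.4605


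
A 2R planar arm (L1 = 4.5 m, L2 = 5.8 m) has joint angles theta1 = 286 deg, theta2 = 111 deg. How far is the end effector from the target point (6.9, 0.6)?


End effector via forward kinematics:
x = L1*cos(t1) + L2*cos(t1+t2) = 5.8725
y = L1*sin(t1) + L2*sin(t1+t2) = -0.8352
Distance to target:
d = sqrt((6.9 - 5.8725)^2 + (0.6 - -0.8352)^2)
= sqrt(1.0559 + 2.0597)
= 1.7651 m


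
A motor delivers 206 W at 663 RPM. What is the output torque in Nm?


omega = 663 * 2*pi/60 = 69.4292 rad/s
tau = P / omega = 206 / 69.4292
= 2.9671 Nm


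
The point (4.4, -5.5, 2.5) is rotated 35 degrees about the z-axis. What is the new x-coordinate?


Rotation about z-axis: x' = x*cos(theta) - y*sin(theta)
= 4.4 * 0.8192 - -5.5 * 0.5736
= 6.7589


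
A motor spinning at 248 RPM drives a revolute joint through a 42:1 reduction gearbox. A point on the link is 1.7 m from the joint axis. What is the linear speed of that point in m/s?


omega_motor = 248 * 2*pi/60 = 25.9705 rad/s
omega_joint = omega_motor / 42 = 0.6183 rad/s
v = omega_joint * r = 0.6183 * 1.7
= 1.0512 m/s


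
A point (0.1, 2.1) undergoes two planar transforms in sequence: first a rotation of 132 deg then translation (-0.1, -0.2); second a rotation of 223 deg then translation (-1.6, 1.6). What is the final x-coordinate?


After transform 1:
x1 = cos(132)*0.1 - sin(132)*2.1 + -0.1 = -1.7275
y1 = sin(132)*0.1 + cos(132)*2.1 + -0.2 = -1.5309
After transform 2:
x2 = cos(223)*-1.7275 - sin(223)*-1.5309 + -1.6
= -1.3806


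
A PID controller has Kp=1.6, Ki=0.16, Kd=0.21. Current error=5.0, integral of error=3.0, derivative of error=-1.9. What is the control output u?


u = Kp*e + Ki*int(e) + Kd*de/dt
= 1.6*5.0 + 0.16*3.0 + 0.21*(-1.9)
= 8.0 + 0.48 + -0.399
= 8.081


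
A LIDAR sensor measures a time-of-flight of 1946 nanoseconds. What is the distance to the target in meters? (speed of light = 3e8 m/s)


tof = 1946 ns = 1.946e-06 s
dist = c * tof / 2
= 3e8 * 1.946e-06 / 2
= 291.9 m


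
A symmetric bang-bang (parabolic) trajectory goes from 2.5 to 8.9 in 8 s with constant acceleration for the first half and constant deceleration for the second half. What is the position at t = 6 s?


Symmetric rest-to-rest: each phase covers (pf-p0)/2 in time T/2. 0.5*a*(T/2)^2 = (pf-p0)/2 => a = 4*(pf-p0)/T^2
a = 4*(8.9-2.5)/8^2 = 0.4
t = 6 is in the deceleration phase (t > T/2).
p = pf - 0.5*a*(T-t)^2 = 8.9 - 0.5*0.4*2^2
= 8.1


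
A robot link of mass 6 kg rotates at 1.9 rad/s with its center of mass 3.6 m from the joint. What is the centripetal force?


F = m * omega^2 * r
= 6 * 1.9^2 * 3.6
= 6 * 3.61 * 3.6
= 77.976 N


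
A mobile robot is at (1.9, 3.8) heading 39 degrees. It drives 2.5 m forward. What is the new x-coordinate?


x_new = x0 + d*cos(theta)
= 1.9 + 2.5*cos(39)
= 1.9 + 1.9429
= 3.8429


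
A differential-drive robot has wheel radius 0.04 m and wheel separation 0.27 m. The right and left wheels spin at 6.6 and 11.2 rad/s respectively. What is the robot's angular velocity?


vR = r*wR = 0.04*6.6 = 0.264 m/s
vL = r*wL = 0.04*11.2 = 0.448 m/s
v = (vR+vL)/2 = 0.356 m/s
omega = (vR-vL)/L = -0.6815 rad/s
angular velocity = -0.6815 rad/s


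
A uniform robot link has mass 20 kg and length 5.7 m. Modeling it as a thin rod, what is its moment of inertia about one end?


I = (1/3) * m * L^2
= (1/3) * 20 * 5.7^2
= 0.333333 * 20 * 32.49
= 216.6 kg*m^2


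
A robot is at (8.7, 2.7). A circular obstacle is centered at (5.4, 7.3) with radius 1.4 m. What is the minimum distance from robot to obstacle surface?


center_dist = sqrt((8.7-5.4)^2 + (2.7-7.3)^2)
= sqrt(10.89 + 21.16)
= 5.6613
min_dist = center_dist - radius = 5.6613 - 1.4 = 4.2613 m


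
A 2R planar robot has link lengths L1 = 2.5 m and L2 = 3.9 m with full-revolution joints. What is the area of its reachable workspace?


r_max = L1 + L2 = 6.4 m
r_min = |L1 - L2| = 1.4 m
Area = pi*(r_max^2 - r_min^2)
= pi*(40.96 - 1.96)
= pi * 39.0
= 122.5221 m^2


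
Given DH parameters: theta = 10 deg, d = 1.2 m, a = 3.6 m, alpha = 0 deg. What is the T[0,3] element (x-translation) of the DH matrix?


T[0,3] = a * cos(theta)
= 3.6 * cos(10 deg)
= 3.6 * 0.9848
= 3.5453


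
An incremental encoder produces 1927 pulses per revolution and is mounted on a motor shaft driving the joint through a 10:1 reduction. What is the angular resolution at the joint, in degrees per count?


counts per rev = 1927
effective counts at joint = 1927 * 10 = 19270
resolution = 360 / 19270
= 0.0187 deg/count


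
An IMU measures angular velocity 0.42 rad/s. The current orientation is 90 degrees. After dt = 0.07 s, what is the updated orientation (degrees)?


delta_theta = w * dt = 0.42 * 0.07 = 0.0294 rad
= 1.6845 deg
theta_new = 90 + 1.6845 = 91.6845 deg


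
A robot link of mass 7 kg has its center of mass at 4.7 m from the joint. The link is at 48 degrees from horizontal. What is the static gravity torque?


tau = m*g*L*cos(angle)
= 7 * 9.81 * 4.7 * cos(48 deg)
= 7 * 9.81 * 4.7 * 0.6691
= 215.9612 Nm


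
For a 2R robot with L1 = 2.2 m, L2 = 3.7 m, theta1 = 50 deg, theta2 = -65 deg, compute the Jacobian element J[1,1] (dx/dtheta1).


J[1,1] = -L1*sin(t1) - L2*sin(t1+t2)
= -2.2*sin(50) - 3.7*sin(-15)
= -0.7277


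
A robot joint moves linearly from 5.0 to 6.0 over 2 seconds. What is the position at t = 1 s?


s = t/T = 1/2 = 0.5
p(t) = p0 + (pf-p0)*s
= 5.0 + (6.0 - 5.0) * 0.5
= 5.5


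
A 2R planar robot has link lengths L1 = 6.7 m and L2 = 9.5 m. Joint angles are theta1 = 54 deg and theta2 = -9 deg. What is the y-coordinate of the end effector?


Convert angles to radians: theta1 = 0.9425, theta2 = -0.1571
y = L1*sin(theta1) + L2*sin(theta1+theta2)
y = 5.4204 + 6.7175
y = 12.1379


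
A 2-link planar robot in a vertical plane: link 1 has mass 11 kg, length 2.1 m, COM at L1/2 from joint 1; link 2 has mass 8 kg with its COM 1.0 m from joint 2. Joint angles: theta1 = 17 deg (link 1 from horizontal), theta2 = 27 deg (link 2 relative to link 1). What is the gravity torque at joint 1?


Horizontal distance from joint 1 to link-1 COM:
  x_c1 = (L1/2)*cos(t1) = 1.05 * 0.9563 = 1.0041 m
Horizontal distance from joint 1 to link-2 COM:
  x_c2 = L1*cos(t1) + Lc2*cos(t1+t2)
       = 2.1*0.9563 + 1.0*0.7193 = 2.7276 m
tau1 = m1*g*x_c1 + m2*g*x_c2
     = 11*9.81*1.0041 + 8*9.81*2.7276
     = 108.3546 + 214.0605
     = 322.4151 Nm


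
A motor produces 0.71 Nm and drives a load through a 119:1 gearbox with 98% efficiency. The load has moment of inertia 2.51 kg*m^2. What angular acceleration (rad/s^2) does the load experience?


tau_out = tau_motor * N * eta
= 0.71 * 119 * 0.98 = 82.8002 Nm
alpha = tau_out / I = 82.8002 / 2.51
= 32.9881 rad/s^2


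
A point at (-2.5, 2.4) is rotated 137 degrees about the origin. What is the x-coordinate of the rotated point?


x' = x*cos(theta) - y*sin(theta)
cos(137 deg) = -0.7314, sin(137 deg) = 0.682
x' = -2.5 * -0.7314 - 2.4 * 0.682
= 1.8284 - 1.6368
= 0.1916


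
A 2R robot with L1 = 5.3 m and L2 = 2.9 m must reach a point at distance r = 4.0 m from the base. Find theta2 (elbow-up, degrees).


cos(theta2) = (r^2 - L1^2 - L2^2) / (2*L1*L2)
cos(theta2) = (16.0 - 28.09 - 8.41) / 30.74
cos(theta2) = -0.666884
theta2 = 131.827 degrees


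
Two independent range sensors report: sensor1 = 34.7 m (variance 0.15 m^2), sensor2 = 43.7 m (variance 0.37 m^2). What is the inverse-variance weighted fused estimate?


w1 = (1/var1) / (1/var1 + 1/var2)
   = 6.6667 / (6.6667 + 2.7027) = 0.7115
w2 = 1 - w1 = 0.2885
fused = w1*s1 + w2*s2 = 24.6904 + 12.6058
= 37.2962 m


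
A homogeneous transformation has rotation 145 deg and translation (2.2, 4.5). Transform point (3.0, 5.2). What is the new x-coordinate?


x' = cos(theta)*px - sin(theta)*py + tx
= -0.8192*3.0 - 0.5736*5.2 + 2.2
= -3.2401


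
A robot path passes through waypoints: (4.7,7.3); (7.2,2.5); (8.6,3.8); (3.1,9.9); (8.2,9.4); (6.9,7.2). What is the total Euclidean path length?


Segment lengths:
  seg1 = sqrt((2.5)^2 + (-4.8)^2) = 5.412
  seg2 = sqrt((1.4)^2 + (1.3)^2) = 1.9105
  seg3 = sqrt((-5.5)^2 + (6.1)^2) = 8.2134
  seg4 = sqrt((5.1)^2 + (-0.5)^2) = 5.1245
  seg5 = sqrt((-1.3)^2 + (-2.2)^2) = 2.5554
Total = 23.2158


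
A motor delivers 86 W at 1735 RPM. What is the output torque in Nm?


omega = 1735 * 2*pi/60 = 181.6888 rad/s
tau = P / omega = 86 / 181.6888
= 0.4733 Nm


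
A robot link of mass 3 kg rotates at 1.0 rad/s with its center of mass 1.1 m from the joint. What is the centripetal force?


F = m * omega^2 * r
= 3 * 1.0^2 * 1.1
= 3 * 1.0 * 1.1
= 3.3 N


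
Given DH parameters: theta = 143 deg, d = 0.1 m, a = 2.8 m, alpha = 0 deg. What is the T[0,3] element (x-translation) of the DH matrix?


T[0,3] = a * cos(theta)
= 2.8 * cos(143 deg)
= 2.8 * -0.7986
= -2.2362


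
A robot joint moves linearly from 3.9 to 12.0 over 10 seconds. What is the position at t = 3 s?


s = t/T = 3/10 = 0.3
p(t) = p0 + (pf-p0)*s
= 3.9 + (12.0 - 3.9) * 0.3
= 6.33


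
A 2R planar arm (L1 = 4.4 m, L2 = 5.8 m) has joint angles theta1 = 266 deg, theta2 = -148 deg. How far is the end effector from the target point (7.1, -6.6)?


End effector via forward kinematics:
x = L1*cos(t1) + L2*cos(t1+t2) = -3.0299
y = L1*sin(t1) + L2*sin(t1+t2) = 0.7318
Distance to target:
d = sqrt((7.1 - -3.0299)^2 + (-6.6 - 0.7318)^2)
= sqrt(102.6141 + 53.7555)
= 12.5048 m


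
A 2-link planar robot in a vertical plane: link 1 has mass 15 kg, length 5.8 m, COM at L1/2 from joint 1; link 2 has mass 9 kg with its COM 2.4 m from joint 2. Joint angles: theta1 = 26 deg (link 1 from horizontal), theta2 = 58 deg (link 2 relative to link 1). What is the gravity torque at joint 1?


Horizontal distance from joint 1 to link-1 COM:
  x_c1 = (L1/2)*cos(t1) = 2.9 * 0.8988 = 2.6065 m
Horizontal distance from joint 1 to link-2 COM:
  x_c2 = L1*cos(t1) + Lc2*cos(t1+t2)
       = 5.8*0.8988 + 2.4*0.1045 = 5.4639 m
tau1 = m1*g*x_c1 + m2*g*x_c2
     = 15*9.81*2.6065 + 9*9.81*5.4639
     = 383.5469 + 482.4054
     = 865.9523 Nm


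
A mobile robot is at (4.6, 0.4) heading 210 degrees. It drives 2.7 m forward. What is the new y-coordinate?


y_new = y0 + d*sin(theta)
= 0.4 + 2.7*sin(210)
= 0.4 + -1.35
= -0.95


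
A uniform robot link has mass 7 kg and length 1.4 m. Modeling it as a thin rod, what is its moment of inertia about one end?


I = (1/3) * m * L^2
= (1/3) * 7 * 1.4^2
= 0.333333 * 7 * 1.96
= 4.5733 kg*m^2


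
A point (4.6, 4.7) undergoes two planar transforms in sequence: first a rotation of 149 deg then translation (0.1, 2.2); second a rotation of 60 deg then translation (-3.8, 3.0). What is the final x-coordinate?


After transform 1:
x1 = cos(149)*4.6 - sin(149)*4.7 + 0.1 = -6.2636
y1 = sin(149)*4.6 + cos(149)*4.7 + 2.2 = 0.5405
After transform 2:
x2 = cos(60)*-6.2636 - sin(60)*0.5405 + -3.8
= -7.3999


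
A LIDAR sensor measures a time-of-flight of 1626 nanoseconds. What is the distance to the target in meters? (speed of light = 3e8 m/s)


tof = 1626 ns = 1.626e-06 s
dist = c * tof / 2
= 3e8 * 1.626e-06 / 2
= 243.9 m


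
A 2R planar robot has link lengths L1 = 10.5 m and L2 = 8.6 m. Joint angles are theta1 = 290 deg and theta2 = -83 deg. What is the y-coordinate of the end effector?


Convert angles to radians: theta1 = 5.0615, theta2 = -1.4486
y = L1*sin(theta1) + L2*sin(theta1+theta2)
y = -9.8668 + -3.9043
y = -13.7711


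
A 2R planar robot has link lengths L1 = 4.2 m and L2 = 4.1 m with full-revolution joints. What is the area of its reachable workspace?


r_max = L1 + L2 = 8.3 m
r_min = |L1 - L2| = 0.1 m
Area = pi*(r_max^2 - r_min^2)
= pi*(68.89 - 0.01)
= pi * 68.88
= 216.3929 m^2


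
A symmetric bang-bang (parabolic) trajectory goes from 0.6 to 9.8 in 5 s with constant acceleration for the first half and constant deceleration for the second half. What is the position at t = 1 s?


Symmetric rest-to-rest: each phase covers (pf-p0)/2 in time T/2. 0.5*a*(T/2)^2 = (pf-p0)/2 => a = 4*(pf-p0)/T^2
a = 4*(9.8-0.6)/5^2 = 1.472
t = 1 is in the acceleration phase (t <= T/2).
p = p0 + 0.5*a*t^2 = 0.6 + 0.5*1.472*1^2
= 1.336


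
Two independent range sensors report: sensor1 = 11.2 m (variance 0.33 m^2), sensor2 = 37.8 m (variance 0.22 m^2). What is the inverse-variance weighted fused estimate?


w1 = (1/var1) / (1/var1 + 1/var2)
   = 3.0303 / (3.0303 + 4.5455) = 0.4
w2 = 1 - w1 = 0.6
fused = w1*s1 + w2*s2 = 4.48 + 22.68
= 27.16 m


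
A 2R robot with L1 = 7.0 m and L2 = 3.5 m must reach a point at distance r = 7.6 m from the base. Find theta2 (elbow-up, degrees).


cos(theta2) = (r^2 - L1^2 - L2^2) / (2*L1*L2)
cos(theta2) = (57.76 - 49.0 - 12.25) / 49.0
cos(theta2) = -0.071224
theta2 = 94.0843 degrees


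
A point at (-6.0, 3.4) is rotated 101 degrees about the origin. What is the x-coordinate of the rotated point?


x' = x*cos(theta) - y*sin(theta)
cos(101 deg) = -0.1908, sin(101 deg) = 0.9816
x' = -6.0 * -0.1908 - 3.4 * 0.9816
= 1.1449 - 3.3375
= -2.1927


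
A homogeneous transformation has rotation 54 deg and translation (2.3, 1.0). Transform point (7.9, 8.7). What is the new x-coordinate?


x' = cos(theta)*px - sin(theta)*py + tx
= 0.5878*7.9 - 0.809*8.7 + 2.3
= -0.0949


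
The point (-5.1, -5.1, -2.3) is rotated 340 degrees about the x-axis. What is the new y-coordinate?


Rotation about x-axis: y' = y*cos(theta) - z*sin(theta)
= -5.1 * 0.9397 - -2.3 * -0.342
= -5.5791


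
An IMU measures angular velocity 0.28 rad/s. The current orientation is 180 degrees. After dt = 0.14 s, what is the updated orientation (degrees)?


delta_theta = w * dt = 0.28 * 0.14 = 0.0392 rad
= 2.246 deg
theta_new = 180 + 2.246 = 182.246 deg


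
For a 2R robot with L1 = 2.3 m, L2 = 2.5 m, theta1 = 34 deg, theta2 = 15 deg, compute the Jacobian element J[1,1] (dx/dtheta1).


J[1,1] = -L1*sin(t1) - L2*sin(t1+t2)
= -2.3*sin(34) - 2.5*sin(49)
= -3.1729


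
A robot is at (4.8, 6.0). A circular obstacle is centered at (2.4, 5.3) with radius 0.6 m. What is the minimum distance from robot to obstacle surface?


center_dist = sqrt((4.8-2.4)^2 + (6.0-5.3)^2)
= sqrt(5.76 + 0.49)
= 2.5
min_dist = center_dist - radius = 2.5 - 0.6 = 1.9 m


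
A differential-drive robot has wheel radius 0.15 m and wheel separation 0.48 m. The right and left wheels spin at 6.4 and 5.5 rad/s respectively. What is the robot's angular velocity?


vR = r*wR = 0.15*6.4 = 0.96 m/s
vL = r*wL = 0.15*5.5 = 0.825 m/s
v = (vR+vL)/2 = 0.8925 m/s
omega = (vR-vL)/L = 0.2813 rad/s
angular velocity = 0.2813 rad/s


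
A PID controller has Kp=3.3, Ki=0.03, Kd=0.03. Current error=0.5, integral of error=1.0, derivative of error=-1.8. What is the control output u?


u = Kp*e + Ki*int(e) + Kd*de/dt
= 3.3*0.5 + 0.03*1.0 + 0.03*(-1.8)
= 1.65 + 0.03 + -0.054
= 1.626


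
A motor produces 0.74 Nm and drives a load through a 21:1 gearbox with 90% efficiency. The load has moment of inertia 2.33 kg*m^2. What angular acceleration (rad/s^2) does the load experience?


tau_out = tau_motor * N * eta
= 0.74 * 21 * 0.9 = 13.986 Nm
alpha = tau_out / I = 13.986 / 2.33
= 6.0026 rad/s^2


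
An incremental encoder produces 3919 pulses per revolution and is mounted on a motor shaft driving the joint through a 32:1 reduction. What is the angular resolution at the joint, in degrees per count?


counts per rev = 3919
effective counts at joint = 3919 * 32 = 125408
resolution = 360 / 125408
= 0.0029 deg/count


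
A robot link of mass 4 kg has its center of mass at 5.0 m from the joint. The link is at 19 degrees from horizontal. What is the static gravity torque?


tau = m*g*L*cos(angle)
= 4 * 9.81 * 5.0 * cos(19 deg)
= 4 * 9.81 * 5.0 * 0.9455
= 185.5107 Nm


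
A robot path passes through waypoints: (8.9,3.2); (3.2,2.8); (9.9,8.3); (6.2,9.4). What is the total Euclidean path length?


Segment lengths:
  seg1 = sqrt((-5.7)^2 + (-0.4)^2) = 5.714
  seg2 = sqrt((6.7)^2 + (5.5)^2) = 8.6683
  seg3 = sqrt((-3.7)^2 + (1.1)^2) = 3.8601
Total = 18.2424


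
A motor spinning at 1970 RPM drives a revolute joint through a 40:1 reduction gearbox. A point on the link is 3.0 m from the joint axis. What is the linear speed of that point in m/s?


omega_motor = 1970 * 2*pi/60 = 206.2979 rad/s
omega_joint = omega_motor / 40 = 5.1574 rad/s
v = omega_joint * r = 5.1574 * 3.0
= 15.4723 m/s


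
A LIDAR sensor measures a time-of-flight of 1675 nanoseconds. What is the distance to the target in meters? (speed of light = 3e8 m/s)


tof = 1675 ns = 1.675e-06 s
dist = c * tof / 2
= 3e8 * 1.675e-06 / 2
= 251.25 m


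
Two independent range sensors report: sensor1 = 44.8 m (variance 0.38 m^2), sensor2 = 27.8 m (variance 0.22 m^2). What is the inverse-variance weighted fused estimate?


w1 = (1/var1) / (1/var1 + 1/var2)
   = 2.6316 / (2.6316 + 4.5455) = 0.3667
w2 = 1 - w1 = 0.6333
fused = w1*s1 + w2*s2 = 16.4267 + 17.6067
= 34.0333 m


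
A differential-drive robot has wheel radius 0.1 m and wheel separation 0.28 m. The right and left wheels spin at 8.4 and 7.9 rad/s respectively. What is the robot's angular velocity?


vR = r*wR = 0.1*8.4 = 0.84 m/s
vL = r*wL = 0.1*7.9 = 0.79 m/s
v = (vR+vL)/2 = 0.815 m/s
omega = (vR-vL)/L = 0.1786 rad/s
angular velocity = 0.1786 rad/s


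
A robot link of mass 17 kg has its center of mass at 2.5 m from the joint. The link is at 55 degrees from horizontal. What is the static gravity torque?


tau = m*g*L*cos(angle)
= 17 * 9.81 * 2.5 * cos(55 deg)
= 17 * 9.81 * 2.5 * 0.5736
= 239.1384 Nm


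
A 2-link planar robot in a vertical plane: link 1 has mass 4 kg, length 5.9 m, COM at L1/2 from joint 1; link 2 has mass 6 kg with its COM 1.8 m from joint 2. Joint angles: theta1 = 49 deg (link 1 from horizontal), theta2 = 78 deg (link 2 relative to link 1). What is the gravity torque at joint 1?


Horizontal distance from joint 1 to link-1 COM:
  x_c1 = (L1/2)*cos(t1) = 2.95 * 0.6561 = 1.9354 m
Horizontal distance from joint 1 to link-2 COM:
  x_c2 = L1*cos(t1) + Lc2*cos(t1+t2)
       = 5.9*0.6561 + 1.8*-0.6018 = 2.7875 m
tau1 = m1*g*x_c1 + m2*g*x_c2
     = 4*9.81*1.9354 + 6*9.81*2.7875
     = 75.9441 + 164.0711
     = 240.0152 Nm


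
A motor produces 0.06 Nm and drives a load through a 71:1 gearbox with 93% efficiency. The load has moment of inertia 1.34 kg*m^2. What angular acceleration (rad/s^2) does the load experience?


tau_out = tau_motor * N * eta
= 0.06 * 71 * 0.93 = 3.9618 Nm
alpha = tau_out / I = 3.9618 / 1.34
= 2.9566 rad/s^2


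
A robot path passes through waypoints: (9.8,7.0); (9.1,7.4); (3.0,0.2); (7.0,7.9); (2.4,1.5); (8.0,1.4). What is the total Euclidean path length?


Segment lengths:
  seg1 = sqrt((-0.7)^2 + (0.4)^2) = 0.8062
  seg2 = sqrt((-6.1)^2 + (-7.2)^2) = 9.4366
  seg3 = sqrt((4.0)^2 + (7.7)^2) = 8.677
  seg4 = sqrt((-4.6)^2 + (-6.4)^2) = 7.8816
  seg5 = sqrt((5.6)^2 + (-0.1)^2) = 5.6009
Total = 32.4024


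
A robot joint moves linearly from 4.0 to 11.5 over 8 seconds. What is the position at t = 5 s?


s = t/T = 5/8 = 0.625
p(t) = p0 + (pf-p0)*s
= 4.0 + (11.5 - 4.0) * 0.625
= 8.6875


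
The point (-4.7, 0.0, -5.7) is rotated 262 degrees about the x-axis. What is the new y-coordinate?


Rotation about x-axis: y' = y*cos(theta) - z*sin(theta)
= 0.0 * -0.1392 - -5.7 * -0.9903
= -5.6445


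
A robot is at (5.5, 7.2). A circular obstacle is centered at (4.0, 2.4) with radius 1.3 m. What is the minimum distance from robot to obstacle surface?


center_dist = sqrt((5.5-4.0)^2 + (7.2-2.4)^2)
= sqrt(2.25 + 23.04)
= 5.0289
min_dist = center_dist - radius = 5.0289 - 1.3 = 3.7289 m


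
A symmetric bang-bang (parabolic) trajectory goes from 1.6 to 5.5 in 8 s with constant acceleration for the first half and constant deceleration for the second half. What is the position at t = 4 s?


Symmetric rest-to-rest: each phase covers (pf-p0)/2 in time T/2. 0.5*a*(T/2)^2 = (pf-p0)/2 => a = 4*(pf-p0)/T^2
a = 4*(5.5-1.6)/8^2 = 0.2437
t = 4 is in the acceleration phase (t <= T/2).
p = p0 + 0.5*a*t^2 = 1.6 + 0.5*0.2437*4^2
= 3.55


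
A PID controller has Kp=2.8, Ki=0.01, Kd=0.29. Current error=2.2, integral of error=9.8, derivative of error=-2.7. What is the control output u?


u = Kp*e + Ki*int(e) + Kd*de/dt
= 2.8*2.2 + 0.01*9.8 + 0.29*(-2.7)
= 6.16 + 0.098 + -0.783
= 5.475


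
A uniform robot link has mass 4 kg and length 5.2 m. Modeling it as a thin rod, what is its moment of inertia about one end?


I = (1/3) * m * L^2
= (1/3) * 4 * 5.2^2
= 0.333333 * 4 * 27.04
= 36.0533 kg*m^2


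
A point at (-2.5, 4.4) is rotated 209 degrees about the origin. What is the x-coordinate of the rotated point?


x' = x*cos(theta) - y*sin(theta)
cos(209 deg) = -0.8746, sin(209 deg) = -0.4848
x' = -2.5 * -0.8746 - 4.4 * -0.4848
= 2.1865 - -2.1332
= 4.3197


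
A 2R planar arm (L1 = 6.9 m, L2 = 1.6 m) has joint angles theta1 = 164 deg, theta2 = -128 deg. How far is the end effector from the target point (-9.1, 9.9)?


End effector via forward kinematics:
x = L1*cos(t1) + L2*cos(t1+t2) = -5.3383
y = L1*sin(t1) + L2*sin(t1+t2) = 2.8424
Distance to target:
d = sqrt((-9.1 - -5.3383)^2 + (9.9 - 2.8424)^2)
= sqrt(14.1505 + 49.8104)
= 7.9976 m


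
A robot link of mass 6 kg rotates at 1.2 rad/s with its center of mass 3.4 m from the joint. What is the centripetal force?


F = m * omega^2 * r
= 6 * 1.2^2 * 3.4
= 6 * 1.44 * 3.4
= 29.376 N


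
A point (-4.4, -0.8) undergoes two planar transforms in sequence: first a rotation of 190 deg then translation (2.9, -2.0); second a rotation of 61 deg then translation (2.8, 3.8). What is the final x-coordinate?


After transform 1:
x1 = cos(190)*-4.4 - sin(190)*-0.8 + 2.9 = 7.0942
y1 = sin(190)*-4.4 + cos(190)*-0.8 + -2.0 = -0.4481
After transform 2:
x2 = cos(61)*7.0942 - sin(61)*-0.4481 + 2.8
= 6.6313


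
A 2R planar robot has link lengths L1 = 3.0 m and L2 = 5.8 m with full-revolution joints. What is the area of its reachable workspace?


r_max = L1 + L2 = 8.8 m
r_min = |L1 - L2| = 2.8 m
Area = pi*(r_max^2 - r_min^2)
= pi*(77.44 - 7.84)
= pi * 69.6
= 218.6548 m^2


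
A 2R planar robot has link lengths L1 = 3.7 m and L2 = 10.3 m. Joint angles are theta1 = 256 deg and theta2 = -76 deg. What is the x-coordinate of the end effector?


Convert angles to radians: theta1 = 4.468, theta2 = -1.3265
x = L1*cos(theta1) + L2*cos(theta1+theta2)
x = -0.8951 + -10.3
x = -11.1951


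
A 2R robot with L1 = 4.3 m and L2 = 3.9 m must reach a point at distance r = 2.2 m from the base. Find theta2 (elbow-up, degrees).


cos(theta2) = (r^2 - L1^2 - L2^2) / (2*L1*L2)
cos(theta2) = (4.84 - 18.49 - 15.21) / 33.54
cos(theta2) = -0.860465
theta2 = 149.3688 degrees


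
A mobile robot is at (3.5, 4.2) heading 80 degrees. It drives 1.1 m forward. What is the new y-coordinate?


y_new = y0 + d*sin(theta)
= 4.2 + 1.1*sin(80)
= 4.2 + 1.0833
= 5.2833


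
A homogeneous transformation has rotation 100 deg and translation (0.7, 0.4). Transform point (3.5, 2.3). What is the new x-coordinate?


x' = cos(theta)*px - sin(theta)*py + tx
= -0.1736*3.5 - 0.9848*2.3 + 0.7
= -2.1728


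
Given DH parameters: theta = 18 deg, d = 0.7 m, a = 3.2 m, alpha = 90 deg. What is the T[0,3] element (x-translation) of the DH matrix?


T[0,3] = a * cos(theta)
= 3.2 * cos(18 deg)
= 3.2 * 0.9511
= 3.0434


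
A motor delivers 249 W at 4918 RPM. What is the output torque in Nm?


omega = 4918 * 2*pi/60 = 515.0118 rad/s
tau = P / omega = 249 / 515.0118
= 0.4835 Nm


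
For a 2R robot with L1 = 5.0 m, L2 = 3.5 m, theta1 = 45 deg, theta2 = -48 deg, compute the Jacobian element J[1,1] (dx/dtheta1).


J[1,1] = -L1*sin(t1) - L2*sin(t1+t2)
= -5.0*sin(45) - 3.5*sin(-3)
= -3.3524


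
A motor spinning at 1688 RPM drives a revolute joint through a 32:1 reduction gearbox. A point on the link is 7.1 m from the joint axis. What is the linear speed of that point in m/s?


omega_motor = 1688 * 2*pi/60 = 176.7669 rad/s
omega_joint = omega_motor / 32 = 5.524 rad/s
v = omega_joint * r = 5.524 * 7.1
= 39.2202 m/s


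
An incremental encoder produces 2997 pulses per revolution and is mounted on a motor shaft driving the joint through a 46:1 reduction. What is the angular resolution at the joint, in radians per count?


counts per rev = 2997
effective counts at joint = 2997 * 46 = 137862
resolution = 2*pi / 137862
= 4.5576e-05 rad/count


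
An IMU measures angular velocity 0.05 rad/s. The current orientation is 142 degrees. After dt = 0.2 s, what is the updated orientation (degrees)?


delta_theta = w * dt = 0.05 * 0.2 = 0.01 rad
= 0.573 deg
theta_new = 142 + 0.573 = 142.573 deg


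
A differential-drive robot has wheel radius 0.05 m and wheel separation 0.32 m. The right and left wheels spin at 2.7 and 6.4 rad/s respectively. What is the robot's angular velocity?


vR = r*wR = 0.05*2.7 = 0.135 m/s
vL = r*wL = 0.05*6.4 = 0.32 m/s
v = (vR+vL)/2 = 0.2275 m/s
omega = (vR-vL)/L = -0.5781 rad/s
angular velocity = -0.5781 rad/s


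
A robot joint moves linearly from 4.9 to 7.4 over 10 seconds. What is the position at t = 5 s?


s = t/T = 5/10 = 0.5
p(t) = p0 + (pf-p0)*s
= 4.9 + (7.4 - 4.9) * 0.5
= 6.15


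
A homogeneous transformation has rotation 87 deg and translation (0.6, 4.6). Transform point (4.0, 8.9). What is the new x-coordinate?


x' = cos(theta)*px - sin(theta)*py + tx
= 0.0523*4.0 - 0.9986*8.9 + 0.6
= -8.0785


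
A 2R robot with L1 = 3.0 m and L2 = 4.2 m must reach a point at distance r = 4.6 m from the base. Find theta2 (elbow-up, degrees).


cos(theta2) = (r^2 - L1^2 - L2^2) / (2*L1*L2)
cos(theta2) = (21.16 - 9.0 - 17.64) / 25.2
cos(theta2) = -0.21746
theta2 = 102.5599 degrees


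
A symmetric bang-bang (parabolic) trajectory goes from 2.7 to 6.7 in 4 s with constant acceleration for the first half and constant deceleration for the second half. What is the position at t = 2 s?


Symmetric rest-to-rest: each phase covers (pf-p0)/2 in time T/2. 0.5*a*(T/2)^2 = (pf-p0)/2 => a = 4*(pf-p0)/T^2
a = 4*(6.7-2.7)/4^2 = 1.0
t = 2 is in the acceleration phase (t <= T/2).
p = p0 + 0.5*a*t^2 = 2.7 + 0.5*1.0*2^2
= 4.7


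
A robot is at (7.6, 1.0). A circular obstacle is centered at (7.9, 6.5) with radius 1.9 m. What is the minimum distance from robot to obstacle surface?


center_dist = sqrt((7.6-7.9)^2 + (1.0-6.5)^2)
= sqrt(0.09 + 30.25)
= 5.5082
min_dist = center_dist - radius = 5.5082 - 1.9 = 3.6082 m


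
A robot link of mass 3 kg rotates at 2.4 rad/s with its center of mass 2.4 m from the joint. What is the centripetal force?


F = m * omega^2 * r
= 3 * 2.4^2 * 2.4
= 3 * 5.76 * 2.4
= 41.472 N


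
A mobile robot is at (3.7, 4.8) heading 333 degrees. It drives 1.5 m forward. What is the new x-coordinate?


x_new = x0 + d*cos(theta)
= 3.7 + 1.5*cos(333)
= 3.7 + 1.3365
= 5.0365


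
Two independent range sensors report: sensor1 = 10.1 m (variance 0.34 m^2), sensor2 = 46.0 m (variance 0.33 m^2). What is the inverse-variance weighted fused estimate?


w1 = (1/var1) / (1/var1 + 1/var2)
   = 2.9412 / (2.9412 + 3.0303) = 0.4925
w2 = 1 - w1 = 0.5075
fused = w1*s1 + w2*s2 = 4.9746 + 23.3433
= 28.3179 m


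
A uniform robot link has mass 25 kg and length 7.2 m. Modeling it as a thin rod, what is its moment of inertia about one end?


I = (1/3) * m * L^2
= (1/3) * 25 * 7.2^2
= 0.333333 * 25 * 51.84
= 432.0 kg*m^2


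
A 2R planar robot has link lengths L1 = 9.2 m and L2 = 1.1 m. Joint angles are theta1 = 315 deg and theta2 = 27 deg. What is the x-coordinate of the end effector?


Convert angles to radians: theta1 = 5.4978, theta2 = 0.4712
x = L1*cos(theta1) + L2*cos(theta1+theta2)
x = 6.5054 + 1.0462
x = 7.5515


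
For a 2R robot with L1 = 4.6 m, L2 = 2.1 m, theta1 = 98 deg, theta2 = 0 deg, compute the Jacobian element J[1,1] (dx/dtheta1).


J[1,1] = -L1*sin(t1) - L2*sin(t1+t2)
= -4.6*sin(98) - 2.1*sin(98)
= -6.6348


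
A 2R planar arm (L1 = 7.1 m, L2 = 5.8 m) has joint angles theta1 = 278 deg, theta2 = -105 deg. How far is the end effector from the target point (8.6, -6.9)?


End effector via forward kinematics:
x = L1*cos(t1) + L2*cos(t1+t2) = -4.7686
y = L1*sin(t1) + L2*sin(t1+t2) = -6.3241
Distance to target:
d = sqrt((8.6 - -4.7686)^2 + (-6.9 - -6.3241)^2)
= sqrt(178.7205 + 0.3317)
= 13.381 m


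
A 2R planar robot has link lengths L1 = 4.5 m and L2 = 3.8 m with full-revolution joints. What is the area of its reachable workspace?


r_max = L1 + L2 = 8.3 m
r_min = |L1 - L2| = 0.7 m
Area = pi*(r_max^2 - r_min^2)
= pi*(68.89 - 0.49)
= pi * 68.4
= 214.8849 m^2


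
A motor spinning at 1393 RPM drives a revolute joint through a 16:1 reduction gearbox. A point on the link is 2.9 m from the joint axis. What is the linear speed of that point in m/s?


omega_motor = 1393 * 2*pi/60 = 145.8746 rad/s
omega_joint = omega_motor / 16 = 9.1172 rad/s
v = omega_joint * r = 9.1172 * 2.9
= 26.4398 m/s


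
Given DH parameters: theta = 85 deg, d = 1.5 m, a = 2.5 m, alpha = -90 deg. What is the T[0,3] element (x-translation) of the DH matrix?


T[0,3] = a * cos(theta)
= 2.5 * cos(85 deg)
= 2.5 * 0.0872
= 0.2179


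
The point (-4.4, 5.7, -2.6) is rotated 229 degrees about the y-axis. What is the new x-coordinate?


Rotation about y-axis: x' = x*cos(theta) + z*sin(theta)
= -4.4 * -0.6561 + -2.6 * -0.7547
= 4.8489


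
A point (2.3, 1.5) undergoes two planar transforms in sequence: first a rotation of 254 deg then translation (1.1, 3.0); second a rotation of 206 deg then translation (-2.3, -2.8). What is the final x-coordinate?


After transform 1:
x1 = cos(254)*2.3 - sin(254)*1.5 + 1.1 = 1.9079
y1 = sin(254)*2.3 + cos(254)*1.5 + 3.0 = 0.3756
After transform 2:
x2 = cos(206)*1.9079 - sin(206)*0.3756 + -2.3
= -3.8502


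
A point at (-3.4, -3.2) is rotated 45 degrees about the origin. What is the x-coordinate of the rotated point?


x' = x*cos(theta) - y*sin(theta)
cos(45 deg) = 0.7071, sin(45 deg) = 0.7071
x' = -3.4 * 0.7071 - -3.2 * 0.7071
= -2.4042 - -2.2627
= -0.1414


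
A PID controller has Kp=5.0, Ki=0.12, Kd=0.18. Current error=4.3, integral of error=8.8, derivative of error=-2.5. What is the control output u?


u = Kp*e + Ki*int(e) + Kd*de/dt
= 5.0*4.3 + 0.12*8.8 + 0.18*(-2.5)
= 21.5 + 1.056 + -0.45
= 22.106


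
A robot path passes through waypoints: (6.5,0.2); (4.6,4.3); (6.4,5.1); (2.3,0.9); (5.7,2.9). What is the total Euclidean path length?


Segment lengths:
  seg1 = sqrt((-1.9)^2 + (4.1)^2) = 4.5188
  seg2 = sqrt((1.8)^2 + (0.8)^2) = 1.9698
  seg3 = sqrt((-4.1)^2 + (-4.2)^2) = 5.8694
  seg4 = sqrt((3.4)^2 + (2.0)^2) = 3.9446
Total = 16.3026


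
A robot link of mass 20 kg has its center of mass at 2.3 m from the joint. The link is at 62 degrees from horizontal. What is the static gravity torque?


tau = m*g*L*cos(angle)
= 20 * 9.81 * 2.3 * cos(62 deg)
= 20 * 9.81 * 2.3 * 0.4695
= 211.8537 Nm


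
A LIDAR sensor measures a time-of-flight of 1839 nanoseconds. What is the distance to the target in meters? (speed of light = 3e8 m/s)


tof = 1839 ns = 1.839e-06 s
dist = c * tof / 2
= 3e8 * 1.839e-06 / 2
= 275.85 m


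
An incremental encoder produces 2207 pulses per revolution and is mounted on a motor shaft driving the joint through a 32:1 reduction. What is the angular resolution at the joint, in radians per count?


counts per rev = 2207
effective counts at joint = 2207 * 32 = 70624
resolution = 2*pi / 70624
= 8.8967e-05 rad/count


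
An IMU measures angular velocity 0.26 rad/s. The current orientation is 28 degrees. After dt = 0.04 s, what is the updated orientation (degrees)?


delta_theta = w * dt = 0.26 * 0.04 = 0.0104 rad
= 0.5959 deg
theta_new = 28 + 0.5959 = 28.5959 deg


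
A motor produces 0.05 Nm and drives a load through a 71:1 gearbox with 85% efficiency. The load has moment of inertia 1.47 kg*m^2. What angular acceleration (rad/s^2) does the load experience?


tau_out = tau_motor * N * eta
= 0.05 * 71 * 0.85 = 3.0175 Nm
alpha = tau_out / I = 3.0175 / 1.47
= 2.0527 rad/s^2


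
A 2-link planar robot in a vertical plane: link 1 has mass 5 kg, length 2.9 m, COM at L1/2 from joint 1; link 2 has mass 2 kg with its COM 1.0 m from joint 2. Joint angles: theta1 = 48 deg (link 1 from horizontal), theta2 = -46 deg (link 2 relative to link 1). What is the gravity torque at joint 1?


Horizontal distance from joint 1 to link-1 COM:
  x_c1 = (L1/2)*cos(t1) = 1.45 * 0.6691 = 0.9702 m
Horizontal distance from joint 1 to link-2 COM:
  x_c2 = L1*cos(t1) + Lc2*cos(t1+t2)
       = 2.9*0.6691 + 1.0*0.9994 = 2.9399 m
tau1 = m1*g*x_c1 + m2*g*x_c2
     = 5*9.81*0.9702 + 2*9.81*2.9399
     = 47.5902 + 57.6802
     = 105.2705 Nm


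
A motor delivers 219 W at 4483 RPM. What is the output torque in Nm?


omega = 4483 * 2*pi/60 = 469.4587 rad/s
tau = P / omega = 219 / 469.4587
= 0.4665 Nm


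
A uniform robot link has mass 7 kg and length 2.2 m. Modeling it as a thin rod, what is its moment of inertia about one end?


I = (1/3) * m * L^2
= (1/3) * 7 * 2.2^2
= 0.333333 * 7 * 4.84
= 11.2933 kg*m^2


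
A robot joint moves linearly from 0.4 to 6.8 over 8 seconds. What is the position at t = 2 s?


s = t/T = 2/8 = 0.25
p(t) = p0 + (pf-p0)*s
= 0.4 + (6.8 - 0.4) * 0.25
= 2.0


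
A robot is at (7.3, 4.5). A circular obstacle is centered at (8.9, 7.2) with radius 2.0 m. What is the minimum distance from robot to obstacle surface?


center_dist = sqrt((7.3-8.9)^2 + (4.5-7.2)^2)
= sqrt(2.56 + 7.29)
= 3.1385
min_dist = center_dist - radius = 3.1385 - 2.0 = 1.1385 m


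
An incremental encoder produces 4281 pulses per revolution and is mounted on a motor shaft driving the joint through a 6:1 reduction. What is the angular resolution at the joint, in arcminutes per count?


counts per rev = 4281
effective counts at joint = 4281 * 6 = 25686
resolution = 360*60 / 25686
= 0.8409 arcmin/count


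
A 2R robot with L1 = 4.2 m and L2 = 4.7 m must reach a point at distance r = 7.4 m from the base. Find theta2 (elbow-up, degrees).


cos(theta2) = (r^2 - L1^2 - L2^2) / (2*L1*L2)
cos(theta2) = (54.76 - 17.64 - 22.09) / 39.48
cos(theta2) = 0.380699
theta2 = 67.623 degrees


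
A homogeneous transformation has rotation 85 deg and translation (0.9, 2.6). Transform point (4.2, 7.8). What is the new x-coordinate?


x' = cos(theta)*px - sin(theta)*py + tx
= 0.0872*4.2 - 0.9962*7.8 + 0.9
= -6.5043


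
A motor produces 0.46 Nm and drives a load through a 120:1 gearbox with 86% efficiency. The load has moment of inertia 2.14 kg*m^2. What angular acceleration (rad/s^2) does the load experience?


tau_out = tau_motor * N * eta
= 0.46 * 120 * 0.86 = 47.472 Nm
alpha = tau_out / I = 47.472 / 2.14
= 22.1832 rad/s^2


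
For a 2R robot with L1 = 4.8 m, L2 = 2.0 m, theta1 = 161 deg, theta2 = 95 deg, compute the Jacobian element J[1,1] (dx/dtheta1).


J[1,1] = -L1*sin(t1) - L2*sin(t1+t2)
= -4.8*sin(161) - 2.0*sin(256)
= 0.3779
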